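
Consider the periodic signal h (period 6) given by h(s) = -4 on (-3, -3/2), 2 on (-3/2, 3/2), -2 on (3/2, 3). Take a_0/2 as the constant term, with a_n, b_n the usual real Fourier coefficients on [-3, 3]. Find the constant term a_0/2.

a_0 = 1/3 ∫_{-3}^{3} h(s) ds = 1/3 · (-3) = -1.
So the constant term a_0/2 = -1/2.

-1/2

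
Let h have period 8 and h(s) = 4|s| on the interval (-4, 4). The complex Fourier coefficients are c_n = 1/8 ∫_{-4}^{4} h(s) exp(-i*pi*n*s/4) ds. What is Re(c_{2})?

Since h is real-valued, Re(c_{2}) = 1/8 ∫_{-4}^{4} h(s) cos(pi*s/2) ds = a_{2}/2.
h is even and cos(pi*s/2) is even, so the integrand is even: ∫_{-4}^{4} h(s) cos(pi*s/2) ds = 2∫_0^{4} h(s) cos(pi*s/2) ds.
Integrating by parts (boundary term plus one more integral), an antiderivative of (4*s) cos(pi*s/2) is 8*s*sin(pi*s/2)/pi + 16*cos(pi*s/2)/pi**2; evaluating from 0 to 4: ∫_{0}^{4} (4*s) cos(pi*s/2) ds = (16/pi**2) - (16/pi**2) = 0.
So ∫_{-4}^{4} h(s) cos(pi*s/2) ds = 0.
Hence Re(c_{2}) = (1/8)·(0) = 0.

0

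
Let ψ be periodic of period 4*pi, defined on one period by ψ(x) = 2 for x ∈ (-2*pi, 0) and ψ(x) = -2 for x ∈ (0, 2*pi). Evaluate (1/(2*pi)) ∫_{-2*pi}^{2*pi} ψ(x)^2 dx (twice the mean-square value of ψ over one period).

8

(1/(2*pi)) ∫_{-2*pi}^{2*pi} ψ(x)^2 dx = (1/(2*pi)) · (16*pi) = 8.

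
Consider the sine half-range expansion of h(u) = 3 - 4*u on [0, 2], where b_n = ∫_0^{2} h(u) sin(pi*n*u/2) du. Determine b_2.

b_2 = ∫_0^{2} (3 - 4*u) sin(pi*u) du.
Integrating by parts (boundary term plus one more integral), an antiderivative of (3 - 4*u) sin(pi*u) is 4*u*cos(pi*u)/pi - 4*sin(pi*u)/pi**2 - 3*cos(pi*u)/pi; evaluating from 0 to 2: ∫_{0}^{2} (3 - 4*u) sin(pi*u) du = (5/pi) - (-3/pi) = 8/pi.
Hence b_2 = 8/pi.

8/pi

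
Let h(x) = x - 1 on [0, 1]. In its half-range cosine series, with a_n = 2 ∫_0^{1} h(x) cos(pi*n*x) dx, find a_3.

-4/(9*pi**2)

a_3 = 2 ∫_0^{1} (x - 1) cos(3*pi*x) dx.
Integrating by parts (boundary term plus one more integral), an antiderivative of (x - 1) cos(3*pi*x) is x*sin(3*pi*x)/(3*pi) - sin(3*pi*x)/(3*pi) + cos(3*pi*x)/(9*pi**2); evaluating from 0 to 1: ∫_{0}^{1} (x - 1) cos(3*pi*x) dx = (-1/(9*pi**2)) - (1/(9*pi**2)) = -2/(9*pi**2).
Hence a_3 = 2·(-2/(9*pi**2)) = -4/(9*pi**2).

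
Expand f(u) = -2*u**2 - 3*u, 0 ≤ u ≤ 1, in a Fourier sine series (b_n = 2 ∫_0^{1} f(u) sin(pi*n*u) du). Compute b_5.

b_5 = 2 ∫_0^{1} (-2*u**2 - 3*u) sin(5*pi*u) du.
Integrating by parts twice (tabular method), an antiderivative of (-2*u**2 - 3*u) sin(5*pi*u) is 2*u**2*cos(5*pi*u)/(5*pi) - 4*u*sin(5*pi*u)/(25*pi**2) + 3*u*cos(5*pi*u)/(5*pi) - 3*sin(5*pi*u)/(25*pi**2) - 4*cos(5*pi*u)/(125*pi**3); evaluating from 0 to 1: ∫_{0}^{1} (-2*u**2 - 3*u) sin(5*pi*u) du = ((4/125 - pi**2)/pi**3) - (-4/(125*pi**3)) = (8/125 - pi**2)/pi**3.
Hence b_5 = 2·((8/125 - pi**2)/pi**3) = -2/pi + 16/(125*pi**3).

-2/pi + 16/(125*pi**3)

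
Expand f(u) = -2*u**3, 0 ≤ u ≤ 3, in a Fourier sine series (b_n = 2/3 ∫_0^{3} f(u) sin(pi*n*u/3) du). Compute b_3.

-36/pi + 24/pi**3

b_3 = 2/3 ∫_0^{3} (-2*u**3) sin(pi*u) du.
Integrating by parts three times (tabular method), an antiderivative of (-2*u**3) sin(pi*u) is 2*u**3*cos(pi*u)/pi - 6*u**2*sin(pi*u)/pi**2 - 12*u*cos(pi*u)/pi**3 + 12*sin(pi*u)/pi**4; evaluating from 0 to 3: ∫_{0}^{3} (-2*u**3) sin(pi*u) du = (-54/pi + 36/pi**3) - (0) = -54/pi + 36/pi**3.
Hence b_3 = (2/3)·(-54/pi + 36/pi**3) = -36/pi + 24/pi**3.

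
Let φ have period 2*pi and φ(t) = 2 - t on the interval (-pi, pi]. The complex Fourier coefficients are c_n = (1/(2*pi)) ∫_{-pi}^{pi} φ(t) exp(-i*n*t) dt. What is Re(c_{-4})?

0

Since φ is real-valued, Re(c_{-4}) = (1/(2*pi)) ∫_{-pi}^{pi} φ(t) cos(-4*t) dt = a_{4}/2.
Integrating by parts (boundary term plus one more integral), an antiderivative of (2 - t) cos(-4*t) is -t*sin(4*t)/4 + sin(4*t)/2 - cos(4*t)/16; evaluating from -pi to pi: ∫_{-pi}^{pi} (2 - t) cos(-4*t) dt = (-1/16) - (-1/16) = 0.
Hence Re(c_{-4}) = (1/(2*pi))·(0) = 0.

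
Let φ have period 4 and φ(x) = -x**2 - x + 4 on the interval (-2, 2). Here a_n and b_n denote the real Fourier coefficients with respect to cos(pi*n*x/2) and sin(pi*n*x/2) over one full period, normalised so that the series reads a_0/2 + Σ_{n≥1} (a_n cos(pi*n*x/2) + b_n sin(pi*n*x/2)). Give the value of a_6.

-4/(9*pi**2)

a_6 = 1/2 ∫_{-2}^{2} φ(x) cos(3*pi*x) dx.
Integrating by parts twice (tabular method), an antiderivative of (-x**2 - x + 4) cos(3*pi*x) is -x**2*sin(3*pi*x)/(3*pi) - x*sin(3*pi*x)/(3*pi) - 2*x*cos(3*pi*x)/(9*pi**2) + 2*sin(3*pi*x)/(27*pi**3) + 4*sin(3*pi*x)/(3*pi) - cos(3*pi*x)/(9*pi**2); evaluating from -2 to 2: ∫_{-2}^{2} (-x**2 - x + 4) cos(3*pi*x) dx = (-5/(9*pi**2)) - (1/(3*pi**2)) = -8/(9*pi**2).
Hence a_6 = (1/2)·(-8/(9*pi**2)) = -4/(9*pi**2).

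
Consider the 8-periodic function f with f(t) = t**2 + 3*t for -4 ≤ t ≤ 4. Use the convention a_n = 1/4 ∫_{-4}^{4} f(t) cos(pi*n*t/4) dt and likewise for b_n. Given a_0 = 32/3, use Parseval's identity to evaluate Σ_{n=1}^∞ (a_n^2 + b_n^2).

Parseval: a_0^2/2 + Σ_{n≥1} (a_n^2+b_n^2) = 1/4 ∫_{-4}^{4} f(t)^2 dt = 992/5.
Subtract a_0^2/2 = 512/9: Σ (a_n^2+b_n^2) = 6368/45.

6368/45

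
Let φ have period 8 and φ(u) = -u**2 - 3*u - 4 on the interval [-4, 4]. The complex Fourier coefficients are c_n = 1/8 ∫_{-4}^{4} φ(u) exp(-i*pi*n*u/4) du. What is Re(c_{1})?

32/pi**2

Since φ is real-valued, Re(c_{1}) = 1/8 ∫_{-4}^{4} φ(u) cos(pi*u/4) du = a_{1}/2.
Integrating by parts twice (tabular method), an antiderivative of (-u**2 - 3*u - 4) cos(pi*u/4) is -4*u**2*sin(pi*u/4)/pi - 12*u*sin(pi*u/4)/pi - 32*u*cos(pi*u/4)/pi**2 - 16*sin(pi*u/4)/pi + 128*sin(pi*u/4)/pi**3 - 48*cos(pi*u/4)/pi**2; evaluating from -4 to 4: ∫_{-4}^{4} (-u**2 - 3*u - 4) cos(pi*u/4) du = (176/pi**2) - (-80/pi**2) = 256/pi**2.
Hence Re(c_{1}) = (1/8)·(256/pi**2) = 32/pi**2.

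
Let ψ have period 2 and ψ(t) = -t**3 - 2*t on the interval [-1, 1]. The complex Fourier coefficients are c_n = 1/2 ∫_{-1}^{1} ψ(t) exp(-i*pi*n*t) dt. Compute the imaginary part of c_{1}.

Since ψ is real-valued, Im(c_{1}) = -1/2 ∫_{-1}^{1} ψ(t) sin(pi*t) dt = -b_{1}/2.
ψ is odd and sin(pi*t) is odd, so the integrand is even: ∫_{-1}^{1} ψ(t) sin(pi*t) dt = 2∫_0^{1} ψ(t) sin(pi*t) dt.
Integrating by parts three times (tabular method), an antiderivative of (-t**3 - 2*t) sin(pi*t) is t**3*cos(pi*t)/pi - 3*t**2*sin(pi*t)/pi**2 - 6*t*cos(pi*t)/pi**3 + 2*t*cos(pi*t)/pi - 2*sin(pi*t)/pi**2 + 6*sin(pi*t)/pi**4; evaluating from 0 to 1: ∫_{0}^{1} (-t**3 - 2*t) sin(pi*t) dt = (-3/pi + 6/pi**3) - (0) = -3/pi + 6/pi**3.
So ∫_{-1}^{1} ψ(t) sin(pi*t) dt = -6/pi + 12/pi**3.
Hence Im(c_{1}) = (-1/2)·(-6/pi + 12/pi**3) = -6/pi**3 + 3/pi.

-6/pi**3 + 3/pi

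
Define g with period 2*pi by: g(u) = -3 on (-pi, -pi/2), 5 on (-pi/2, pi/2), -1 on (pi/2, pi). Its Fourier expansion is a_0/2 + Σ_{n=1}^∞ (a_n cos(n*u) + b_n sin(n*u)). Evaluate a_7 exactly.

a_7 = 1/pi ∫_{-pi}^{pi} g(u) cos(7*u) du.
Split the integral at the breakpoints.
Directly, an antiderivative of (-3) cos(7*u) is -3*sin(7*u)/7; evaluating from -pi to -pi/2: ∫_{-pi}^{-pi/2} (-3) cos(7*u) du = (-3/7) - (0) = -3/7.
Directly, an antiderivative of (5) cos(7*u) is 5*sin(7*u)/7; evaluating from -pi/2 to pi/2: ∫_{-pi/2}^{pi/2} (5) cos(7*u) du = (-5/7) - (5/7) = -10/7.
Directly, an antiderivative of (-1) cos(7*u) is -sin(7*u)/7; evaluating from pi/2 to pi: ∫_{pi/2}^{pi} (-1) cos(7*u) du = (0) - (1/7) = -1/7.
Summing the pieces and multiplying by (1/pi) gives a_7 = -2/pi.

-2/pi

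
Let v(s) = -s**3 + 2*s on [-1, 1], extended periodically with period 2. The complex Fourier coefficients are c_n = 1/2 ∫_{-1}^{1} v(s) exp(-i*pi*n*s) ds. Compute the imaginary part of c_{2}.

Since v is real-valued, Im(c_{2}) = -1/2 ∫_{-1}^{1} v(s) sin(2*pi*s) ds = -b_{2}/2.
v is odd and sin(2*pi*s) is odd, so the integrand is even: ∫_{-1}^{1} v(s) sin(2*pi*s) ds = 2∫_0^{1} v(s) sin(2*pi*s) ds.
Integrating by parts three times (tabular method), an antiderivative of (-s**3 + 2*s) sin(2*pi*s) is s**3*cos(2*pi*s)/(2*pi) - 3*s**2*sin(2*pi*s)/(4*pi**2) - s*cos(2*pi*s)/pi - 3*s*cos(2*pi*s)/(4*pi**3) + 3*sin(2*pi*s)/(8*pi**4) + sin(2*pi*s)/(2*pi**2); evaluating from 0 to 1: ∫_{0}^{1} (-s**3 + 2*s) sin(2*pi*s) ds = ((-2*pi**2 - 3)/(4*pi**3)) - (0) = (-2*pi**2 - 3)/(4*pi**3).
So ∫_{-1}^{1} v(s) sin(2*pi*s) ds = (-pi**2 - 3/2)/pi**3.
Hence Im(c_{2}) = (-1/2)·((-pi**2 - 3/2)/pi**3) = (3 + 2*pi**2)/(4*pi**3).

(3 + 2*pi**2)/(4*pi**3)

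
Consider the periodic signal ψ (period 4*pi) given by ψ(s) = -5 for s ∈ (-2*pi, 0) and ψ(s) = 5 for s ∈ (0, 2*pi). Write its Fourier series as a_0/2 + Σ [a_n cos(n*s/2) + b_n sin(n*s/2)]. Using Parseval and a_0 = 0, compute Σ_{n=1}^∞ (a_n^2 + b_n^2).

50

Parseval: a_0^2/2 + Σ_{n≥1} (a_n^2+b_n^2) = (1/(2*pi)) ∫_{-2*pi}^{2*pi} ψ(s)^2 ds = 50.
Subtract a_0^2/2 = 0: Σ (a_n^2+b_n^2) = 50.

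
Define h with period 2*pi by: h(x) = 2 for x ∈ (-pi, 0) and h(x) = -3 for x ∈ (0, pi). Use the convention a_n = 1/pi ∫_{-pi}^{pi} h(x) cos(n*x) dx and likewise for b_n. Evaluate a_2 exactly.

0

a_2 = 1/pi ∫_{-pi}^{pi} h(x) cos(2*x) dx.
Split the integral at the breakpoints.
Directly, an antiderivative of (2) cos(2*x) is sin(2*x); evaluating from -pi to 0: ∫_{-pi}^{0} (2) cos(2*x) dx = (0) - (0) = 0.
Directly, an antiderivative of (-3) cos(2*x) is -3*sin(2*x)/2; evaluating from 0 to pi: ∫_{0}^{pi} (-3) cos(2*x) dx = (0) - (0) = 0.
Summing the pieces and multiplying by (1/pi) gives a_2 = 0.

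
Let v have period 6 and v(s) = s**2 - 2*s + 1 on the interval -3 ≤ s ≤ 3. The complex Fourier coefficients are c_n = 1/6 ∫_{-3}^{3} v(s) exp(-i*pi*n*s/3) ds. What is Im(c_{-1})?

-6/pi

Since v is real-valued, Im(c_{-1}) = -1/6 ∫_{-3}^{3} v(s) sin(-pi*s/3) ds = b_{1}/2.
Integrating by parts twice (tabular method), an antiderivative of (s**2 - 2*s + 1) sin(-pi*s/3) is 3*s**2*cos(pi*s/3)/pi - 18*s*sin(pi*s/3)/pi**2 - 6*s*cos(pi*s/3)/pi + 18*sin(pi*s/3)/pi**2 - 54*cos(pi*s/3)/pi**3 + 3*cos(pi*s/3)/pi; evaluating from -3 to 3: ∫_{-3}^{3} (s**2 - 2*s + 1) sin(-pi*s/3) ds = (-12/pi + 54/pi**3) - (-48/pi + 54/pi**3) = 36/pi.
Hence Im(c_{-1}) = (-1/6)·(36/pi) = -6/pi.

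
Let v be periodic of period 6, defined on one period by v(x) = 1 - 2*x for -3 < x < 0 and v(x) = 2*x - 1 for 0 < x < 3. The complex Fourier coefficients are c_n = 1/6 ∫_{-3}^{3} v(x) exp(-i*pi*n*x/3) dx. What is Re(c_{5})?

-12/(25*pi**2)

Since v is real-valued, Re(c_{5}) = 1/6 ∫_{-3}^{3} v(x) cos(5*pi*x/3) dx = a_{5}/2.
Split the integral at the breakpoints.
Integrating by parts (boundary term plus one more integral), an antiderivative of (1 - 2*x) cos(5*pi*x/3) is -6*x*sin(5*pi*x/3)/(5*pi) + 3*sin(5*pi*x/3)/(5*pi) - 18*cos(5*pi*x/3)/(25*pi**2); evaluating from -3 to 0: ∫_{-3}^{0} (1 - 2*x) cos(5*pi*x/3) dx = (-18/(25*pi**2)) - (18/(25*pi**2)) = -36/(25*pi**2).
Integrating by parts (boundary term plus one more integral), an antiderivative of (2*x - 1) cos(5*pi*x/3) is 6*x*sin(5*pi*x/3)/(5*pi) - 3*sin(5*pi*x/3)/(5*pi) + 18*cos(5*pi*x/3)/(25*pi**2); evaluating from 0 to 3: ∫_{0}^{3} (2*x - 1) cos(5*pi*x/3) dx = (-18/(25*pi**2)) - (18/(25*pi**2)) = -36/(25*pi**2).
So ∫_{-3}^{3} v(x) cos(5*pi*x/3) dx = -72/(25*pi**2).
Hence Re(c_{5}) = (1/6)·(-72/(25*pi**2)) = -12/(25*pi**2).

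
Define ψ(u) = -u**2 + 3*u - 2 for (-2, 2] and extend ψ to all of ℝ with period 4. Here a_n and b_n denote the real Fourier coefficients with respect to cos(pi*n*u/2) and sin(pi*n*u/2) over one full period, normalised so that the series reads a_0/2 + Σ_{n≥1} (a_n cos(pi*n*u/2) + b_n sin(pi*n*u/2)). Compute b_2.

b_2 = 1/2 ∫_{-2}^{2} ψ(u) sin(pi*u) du.
Integrating by parts twice (tabular method), an antiderivative of (-u**2 + 3*u - 2) sin(pi*u) is u**2*cos(pi*u)/pi - 2*u*sin(pi*u)/pi**2 - 3*u*cos(pi*u)/pi + 3*sin(pi*u)/pi**2 - 2*cos(pi*u)/pi**3 + 2*cos(pi*u)/pi; evaluating from -2 to 2: ∫_{-2}^{2} (-u**2 + 3*u - 2) sin(pi*u) du = (-2/pi**3) - (-2/pi**3 + 12/pi) = -12/pi.
Hence b_2 = (1/2)·(-12/pi) = -6/pi.

-6/pi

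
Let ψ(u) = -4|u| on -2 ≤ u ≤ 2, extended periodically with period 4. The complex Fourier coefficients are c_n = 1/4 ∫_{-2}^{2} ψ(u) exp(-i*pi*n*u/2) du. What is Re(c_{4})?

0

Since ψ is real-valued, Re(c_{4}) = 1/4 ∫_{-2}^{2} ψ(u) cos(2*pi*u) du = a_{4}/2.
ψ is even and cos(2*pi*u) is even, so the integrand is even: ∫_{-2}^{2} ψ(u) cos(2*pi*u) du = 2∫_0^{2} ψ(u) cos(2*pi*u) du.
Integrating by parts (boundary term plus one more integral), an antiderivative of (-4*u) cos(2*pi*u) is -2*u*sin(2*pi*u)/pi - cos(2*pi*u)/pi**2; evaluating from 0 to 2: ∫_{0}^{2} (-4*u) cos(2*pi*u) du = (-1/pi**2) - (-1/pi**2) = 0.
So ∫_{-2}^{2} ψ(u) cos(2*pi*u) du = 0.
Hence Re(c_{4}) = (1/4)·(0) = 0.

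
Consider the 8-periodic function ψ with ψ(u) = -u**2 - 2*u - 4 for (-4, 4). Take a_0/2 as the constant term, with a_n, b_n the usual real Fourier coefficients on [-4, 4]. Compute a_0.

a_0 = 1/4 ∫_{-4}^{4} ψ(u) du = 1/4 · (-224/3) = -56/3.

-56/3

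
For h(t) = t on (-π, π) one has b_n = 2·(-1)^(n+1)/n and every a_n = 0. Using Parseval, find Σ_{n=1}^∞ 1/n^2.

Parseval: Σ b_n^2 = (1/π) ∫_{-π}^{π} h(t)^2 dt = 2*pi**2/3.
Σ b_n^2 = Σ 4/n^2, so Σ 1/n^2 = (2*pi**2/3)/4 = pi**2/6.

pi**2/6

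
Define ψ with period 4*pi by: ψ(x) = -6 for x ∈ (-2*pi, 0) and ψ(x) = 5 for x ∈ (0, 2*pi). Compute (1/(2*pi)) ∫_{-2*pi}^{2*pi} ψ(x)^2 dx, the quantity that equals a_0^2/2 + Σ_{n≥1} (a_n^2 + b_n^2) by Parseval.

61

(1/(2*pi)) ∫_{-2*pi}^{2*pi} ψ(x)^2 dx = (1/(2*pi)) · (122*pi) = 61.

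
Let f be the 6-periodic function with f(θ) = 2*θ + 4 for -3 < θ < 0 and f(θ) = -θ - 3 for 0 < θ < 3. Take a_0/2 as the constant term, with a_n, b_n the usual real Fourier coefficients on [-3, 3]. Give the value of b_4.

-3/(4*pi)

b_4 = 1/3 ∫_{-3}^{3} f(θ) sin(4*pi*θ/3) dθ.
Split the integral at the breakpoints.
Integrating by parts (boundary term plus one more integral), an antiderivative of (2*θ + 4) sin(4*pi*θ/3) is -3*θ*cos(4*pi*θ/3)/(2*pi) + 9*sin(4*pi*θ/3)/(8*pi**2) - 3*cos(4*pi*θ/3)/pi; evaluating from -3 to 0: ∫_{-3}^{0} (2*θ + 4) sin(4*pi*θ/3) dθ = (-3/pi) - (3/(2*pi)) = -9/(2*pi).
Integrating by parts (boundary term plus one more integral), an antiderivative of (-θ - 3) sin(4*pi*θ/3) is 3*θ*cos(4*pi*θ/3)/(4*pi) - 9*sin(4*pi*θ/3)/(16*pi**2) + 9*cos(4*pi*θ/3)/(4*pi); evaluating from 0 to 3: ∫_{0}^{3} (-θ - 3) sin(4*pi*θ/3) dθ = (9/(2*pi)) - (9/(4*pi)) = 9/(4*pi).
Summing the pieces and multiplying by (1/3) gives b_4 = -3/(4*pi).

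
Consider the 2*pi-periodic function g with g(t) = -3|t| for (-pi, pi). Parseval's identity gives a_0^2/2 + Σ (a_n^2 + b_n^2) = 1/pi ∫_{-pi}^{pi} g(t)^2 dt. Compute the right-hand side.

1/pi ∫_{-pi}^{pi} g(t)^2 dt = 1/pi · (6*pi**3) = 6*pi**2.

6*pi**2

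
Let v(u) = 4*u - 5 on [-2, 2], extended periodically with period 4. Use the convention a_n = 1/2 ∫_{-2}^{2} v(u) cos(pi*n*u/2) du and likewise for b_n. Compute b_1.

b_1 = 1/2 ∫_{-2}^{2} v(u) sin(pi*u/2) du.
Integrating by parts (boundary term plus one more integral), an antiderivative of (4*u - 5) sin(pi*u/2) is -8*u*cos(pi*u/2)/pi + 16*sin(pi*u/2)/pi**2 + 10*cos(pi*u/2)/pi; evaluating from -2 to 2: ∫_{-2}^{2} (4*u - 5) sin(pi*u/2) du = (6/pi) - (-26/pi) = 32/pi.
Hence b_1 = (1/2)·(32/pi) = 16/pi.

16/pi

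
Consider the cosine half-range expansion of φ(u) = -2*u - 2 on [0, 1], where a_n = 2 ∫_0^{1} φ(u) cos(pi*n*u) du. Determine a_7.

a_7 = 2 ∫_0^{1} (-2*u - 2) cos(7*pi*u) du.
Integrating by parts (boundary term plus one more integral), an antiderivative of (-2*u - 2) cos(7*pi*u) is -2*u*sin(7*pi*u)/(7*pi) - 2*sin(7*pi*u)/(7*pi) - 2*cos(7*pi*u)/(49*pi**2); evaluating from 0 to 1: ∫_{0}^{1} (-2*u - 2) cos(7*pi*u) du = (2/(49*pi**2)) - (-2/(49*pi**2)) = 4/(49*pi**2).
Hence a_7 = 2·(4/(49*pi**2)) = 8/(49*pi**2).

8/(49*pi**2)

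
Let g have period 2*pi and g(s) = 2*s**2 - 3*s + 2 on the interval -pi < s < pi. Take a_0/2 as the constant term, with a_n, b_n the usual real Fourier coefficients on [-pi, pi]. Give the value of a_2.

2

a_2 = 1/pi ∫_{-pi}^{pi} g(s) cos(2*s) ds.
Integrating by parts twice (tabular method), an antiderivative of (2*s**2 - 3*s + 2) cos(2*s) is s**2*sin(2*s) - 3*s*sin(2*s)/2 + s*cos(2*s) + sin(2*s)/2 - 3*cos(2*s)/4; evaluating from -pi to pi: ∫_{-pi}^{pi} (2*s**2 - 3*s + 2) cos(2*s) ds = (-3/4 + pi) - (-pi - 3/4) = 2*pi.
Hence a_2 = (1/pi)·(2*pi) = 2.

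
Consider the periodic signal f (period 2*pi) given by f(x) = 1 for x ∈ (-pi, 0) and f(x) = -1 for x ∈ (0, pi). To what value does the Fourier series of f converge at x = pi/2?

-1

f is continuous at x = pi/2 with value -1, so the series converges to -1 there.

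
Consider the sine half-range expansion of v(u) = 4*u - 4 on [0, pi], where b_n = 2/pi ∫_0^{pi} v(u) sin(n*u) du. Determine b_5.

8*(-2 + pi)/(5*pi)

b_5 = 2/pi ∫_0^{pi} (4*u - 4) sin(5*u) du.
Integrating by parts (boundary term plus one more integral), an antiderivative of (4*u - 4) sin(5*u) is -4*u*cos(5*u)/5 + 4*sin(5*u)/25 + 4*cos(5*u)/5; evaluating from 0 to pi: ∫_{0}^{pi} (4*u - 4) sin(5*u) du = (-4/5 + 4*pi/5) - (4/5) = -8/5 + 4*pi/5.
Hence b_5 = (2/pi)·(-8/5 + 4*pi/5) = 8*(-2 + pi)/(5*pi).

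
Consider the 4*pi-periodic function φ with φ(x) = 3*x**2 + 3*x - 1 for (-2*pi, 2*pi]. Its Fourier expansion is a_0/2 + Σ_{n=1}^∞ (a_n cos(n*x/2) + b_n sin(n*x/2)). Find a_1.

-48

a_1 = (1/(2*pi)) ∫_{-2*pi}^{2*pi} φ(x) cos(x/2) dx.
Integrating by parts twice (tabular method), an antiderivative of (3*x**2 + 3*x - 1) cos(x/2) is 6*x**2*sin(x/2) + 6*x*sin(x/2) + 24*x*cos(x/2) - 50*sin(x/2) + 12*cos(x/2); evaluating from -2*pi to 2*pi: ∫_{-2*pi}^{2*pi} (3*x**2 + 3*x - 1) cos(x/2) dx = (-48*pi - 12) - (-12 + 48*pi) = -96*pi.
Hence a_1 = (1/(2*pi))·(-96*pi) = -48.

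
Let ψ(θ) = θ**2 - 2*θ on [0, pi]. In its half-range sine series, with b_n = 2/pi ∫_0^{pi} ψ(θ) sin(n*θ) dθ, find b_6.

b_6 = 2/pi ∫_0^{pi} (θ**2 - 2*θ) sin(6*θ) dθ.
Integrating by parts twice (tabular method), an antiderivative of (θ**2 - 2*θ) sin(6*θ) is -θ**2*cos(6*θ)/6 + θ*sin(6*θ)/18 + θ*cos(6*θ)/3 - sin(6*θ)/18 + cos(6*θ)/108; evaluating from 0 to pi: ∫_{0}^{pi} (θ**2 - 2*θ) sin(6*θ) dθ = (-pi**2/6 + 1/108 + pi/3) - (1/108) = pi*(2 - pi)/6.
Hence b_6 = (2/pi)·(pi*(2 - pi)/6) = 2/3 - pi/3.

2/3 - pi/3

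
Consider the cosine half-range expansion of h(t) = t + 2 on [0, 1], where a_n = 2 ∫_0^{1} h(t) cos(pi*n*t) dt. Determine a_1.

-4/pi**2

a_1 = 2 ∫_0^{1} (t + 2) cos(pi*t) dt.
Integrating by parts (boundary term plus one more integral), an antiderivative of (t + 2) cos(pi*t) is t*sin(pi*t)/pi + 2*sin(pi*t)/pi + cos(pi*t)/pi**2; evaluating from 0 to 1: ∫_{0}^{1} (t + 2) cos(pi*t) dt = (-1/pi**2) - (pi**(-2)) = -2/pi**2.
Hence a_1 = 2·(-2/pi**2) = -4/pi**2.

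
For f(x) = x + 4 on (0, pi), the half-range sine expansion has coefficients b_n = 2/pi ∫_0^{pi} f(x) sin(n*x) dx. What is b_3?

b_3 = 2/pi ∫_0^{pi} (x + 4) sin(3*x) dx.
Integrating by parts (boundary term plus one more integral), an antiderivative of (x + 4) sin(3*x) is -x*cos(3*x)/3 + sin(3*x)/9 - 4*cos(3*x)/3; evaluating from 0 to pi: ∫_{0}^{pi} (x + 4) sin(3*x) dx = (pi/3 + 4/3) - (-4/3) = pi/3 + 8/3.
Hence b_3 = (2/pi)·(pi/3 + 8/3) = 2*(pi + 8)/(3*pi).

2*(pi + 8)/(3*pi)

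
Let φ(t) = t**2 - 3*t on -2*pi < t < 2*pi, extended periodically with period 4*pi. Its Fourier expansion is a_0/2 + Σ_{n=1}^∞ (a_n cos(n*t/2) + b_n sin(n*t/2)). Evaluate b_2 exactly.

b_2 = (1/(2*pi)) ∫_{-2*pi}^{2*pi} φ(t) sin(t) dt.
Integrating by parts twice (tabular method), an antiderivative of (t**2 - 3*t) sin(t) is -t**2*cos(t) + 2*t*sin(t) + 3*t*cos(t) - 3*sin(t) + 2*cos(t); evaluating from -2*pi to 2*pi: ∫_{-2*pi}^{2*pi} (t**2 - 3*t) sin(t) dt = (-4*pi**2 + 2 + 6*pi) - (-4*pi**2 - 6*pi + 2) = 12*pi.
Hence b_2 = (1/(2*pi))·(12*pi) = 6.

6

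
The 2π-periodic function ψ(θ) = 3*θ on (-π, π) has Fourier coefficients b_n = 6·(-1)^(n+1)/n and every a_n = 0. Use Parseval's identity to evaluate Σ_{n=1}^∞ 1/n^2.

Parseval: Σ b_n^2 = (1/π) ∫_{-π}^{π} ψ(θ)^2 dθ = 6*pi**2.
Σ b_n^2 = Σ 36/n^2, so Σ 1/n^2 = (6*pi**2)/36 = pi**2/6.

pi**2/6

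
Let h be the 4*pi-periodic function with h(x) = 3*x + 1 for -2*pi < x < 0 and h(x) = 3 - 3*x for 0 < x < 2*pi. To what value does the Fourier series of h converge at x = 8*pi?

2

x = 8*pi differs from x = 0 by 2 full period(s), and the series is 4*pi-periodic.
At x = 0 the one-sided limits are h(0^-) = 1 and h(0^+) = 3.
By Dirichlet's theorem the series converges to their average, [(1) + (3)]/2 = 2.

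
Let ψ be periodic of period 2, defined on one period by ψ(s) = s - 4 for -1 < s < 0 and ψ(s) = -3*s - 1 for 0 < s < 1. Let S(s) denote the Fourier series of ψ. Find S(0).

At s = 0 the one-sided limits are ψ(0^-) = -4 and ψ(0^+) = -1.
By Dirichlet's theorem the series converges to their average, [(-4) + (-1)]/2 = -5/2.

-5/2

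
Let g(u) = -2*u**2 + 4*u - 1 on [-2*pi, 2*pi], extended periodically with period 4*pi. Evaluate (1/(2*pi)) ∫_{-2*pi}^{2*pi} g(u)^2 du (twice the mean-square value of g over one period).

(1/(2*pi)) ∫_{-2*pi}^{2*pi} g(u)^2 du = (1/(2*pi)) · (4*pi*(15 + 400*pi**2 + 192*pi**4)/15) = 2 + 160*pi**2/3 + 128*pi**4/5.

2 + 160*pi**2/3 + 128*pi**4/5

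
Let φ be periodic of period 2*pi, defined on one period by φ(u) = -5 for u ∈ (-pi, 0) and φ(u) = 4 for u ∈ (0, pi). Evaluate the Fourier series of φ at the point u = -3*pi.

-1/2

u = -3*pi differs from u = pi by -2 full period(s), and the series is 2*pi-periodic.
At u = pi the one-sided limits are φ(pi^-) = 4 and φ(pi^+) = -5.
By Dirichlet's theorem the series converges to their average, [(4) + (-5)]/2 = -1/2.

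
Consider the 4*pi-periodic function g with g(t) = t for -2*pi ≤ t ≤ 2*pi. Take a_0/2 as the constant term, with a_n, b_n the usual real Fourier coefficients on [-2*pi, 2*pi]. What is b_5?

4/5

b_5 = (1/(2*pi)) ∫_{-2*pi}^{2*pi} g(t) sin(5*t/2) dt.
g is odd and sin(5*t/2) is odd, so the integrand is even and b_5 = 1/pi ∫_0^{2*pi} g(t) sin(5*t/2) dt.
Integrating by parts (boundary term plus one more integral), an antiderivative of (t) sin(5*t/2) is -2*t*cos(5*t/2)/5 + 4*sin(5*t/2)/25; evaluating from 0 to 2*pi: ∫_{0}^{2*pi} (t) sin(5*t/2) dt = (4*pi/5) - (0) = 4*pi/5.
Hence b_5 = (1/pi)·(4*pi/5) = 4/5.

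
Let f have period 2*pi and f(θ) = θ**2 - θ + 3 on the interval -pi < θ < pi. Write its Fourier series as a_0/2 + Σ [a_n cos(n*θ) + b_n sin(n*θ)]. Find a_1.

a_1 = 1/pi ∫_{-pi}^{pi} f(θ) cos(θ) dθ.
Integrating by parts twice (tabular method), an antiderivative of (θ**2 - θ + 3) cos(θ) is θ**2*sin(θ) - θ*sin(θ) + 2*θ*cos(θ) + sin(θ) - cos(θ); evaluating from -pi to pi: ∫_{-pi}^{pi} (θ**2 - θ + 3) cos(θ) dθ = (1 - 2*pi) - (1 + 2*pi) = -4*pi.
Hence a_1 = (1/pi)·(-4*pi) = -4.

-4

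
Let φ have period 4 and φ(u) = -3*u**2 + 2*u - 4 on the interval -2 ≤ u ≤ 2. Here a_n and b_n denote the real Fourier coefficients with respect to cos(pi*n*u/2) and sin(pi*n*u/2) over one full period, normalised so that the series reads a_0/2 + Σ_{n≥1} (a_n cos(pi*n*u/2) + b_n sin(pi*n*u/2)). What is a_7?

a_7 = 1/2 ∫_{-2}^{2} φ(u) cos(7*pi*u/2) du.
Integrating by parts twice (tabular method), an antiderivative of (-3*u**2 + 2*u - 4) cos(7*pi*u/2) is -6*u**2*sin(7*pi*u/2)/(7*pi) + 4*u*sin(7*pi*u/2)/(7*pi) - 24*u*cos(7*pi*u/2)/(49*pi**2) - 8*sin(7*pi*u/2)/(7*pi) + 48*sin(7*pi*u/2)/(343*pi**3) + 8*cos(7*pi*u/2)/(49*pi**2); evaluating from -2 to 2: ∫_{-2}^{2} (-3*u**2 + 2*u - 4) cos(7*pi*u/2) du = (40/(49*pi**2)) - (-8/(7*pi**2)) = 96/(49*pi**2).
Hence a_7 = (1/2)·(96/(49*pi**2)) = 48/(49*pi**2).

48/(49*pi**2)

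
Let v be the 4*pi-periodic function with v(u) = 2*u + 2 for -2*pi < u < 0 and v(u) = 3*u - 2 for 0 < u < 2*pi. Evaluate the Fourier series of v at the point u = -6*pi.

pi

u = -6*pi differs from u = 2*pi by -2 full period(s), and the series is 4*pi-periodic.
At u = 2*pi the one-sided limits are v(2*pi^-) = -2 + 6*pi and v(2*pi^+) = 2 - 4*pi.
By Dirichlet's theorem the series converges to their average, [(-2 + 6*pi) + (2 - 4*pi)]/2 = pi.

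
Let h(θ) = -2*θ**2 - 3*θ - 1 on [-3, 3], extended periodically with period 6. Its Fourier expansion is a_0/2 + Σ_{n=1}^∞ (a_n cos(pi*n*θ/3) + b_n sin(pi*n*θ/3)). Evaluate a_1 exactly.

72/pi**2

a_1 = 1/3 ∫_{-3}^{3} h(θ) cos(pi*θ/3) dθ.
Integrating by parts twice (tabular method), an antiderivative of (-2*θ**2 - 3*θ - 1) cos(pi*θ/3) is -6*θ**2*sin(pi*θ/3)/pi - 9*θ*sin(pi*θ/3)/pi - 36*θ*cos(pi*θ/3)/pi**2 - 3*sin(pi*θ/3)/pi + 108*sin(pi*θ/3)/pi**3 - 27*cos(pi*θ/3)/pi**2; evaluating from -3 to 3: ∫_{-3}^{3} (-2*θ**2 - 3*θ - 1) cos(pi*θ/3) dθ = (135/pi**2) - (-81/pi**2) = 216/pi**2.
Hence a_1 = (1/3)·(216/pi**2) = 72/pi**2.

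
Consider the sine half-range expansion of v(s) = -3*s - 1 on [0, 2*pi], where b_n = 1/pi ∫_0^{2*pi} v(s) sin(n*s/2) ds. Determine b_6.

2

b_6 = 1/pi ∫_0^{2*pi} (-3*s - 1) sin(3*s) ds.
Integrating by parts (boundary term plus one more integral), an antiderivative of (-3*s - 1) sin(3*s) is s*cos(3*s) - sin(3*s)/3 + cos(3*s)/3; evaluating from 0 to 2*pi: ∫_{0}^{2*pi} (-3*s - 1) sin(3*s) ds = (1/3 + 2*pi) - (1/3) = 2*pi.
Hence b_6 = (1/pi)·(2*pi) = 2.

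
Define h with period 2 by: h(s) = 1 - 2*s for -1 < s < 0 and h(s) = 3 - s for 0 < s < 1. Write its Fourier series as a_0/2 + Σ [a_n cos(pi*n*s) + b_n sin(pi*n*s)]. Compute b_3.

1/(3*pi)

b_3 = ∫_{-1}^{1} h(s) sin(3*pi*s) ds.
Split the integral at the breakpoints.
Integrating by parts (boundary term plus one more integral), an antiderivative of (1 - 2*s) sin(3*pi*s) is 2*s*cos(3*pi*s)/(3*pi) - 2*sin(3*pi*s)/(9*pi**2) - cos(3*pi*s)/(3*pi); evaluating from -1 to 0: ∫_{-1}^{0} (1 - 2*s) sin(3*pi*s) ds = (-1/(3*pi)) - (1/pi) = -4/(3*pi).
Integrating by parts (boundary term plus one more integral), an antiderivative of (3 - s) sin(3*pi*s) is s*cos(3*pi*s)/(3*pi) - sin(3*pi*s)/(9*pi**2) - cos(3*pi*s)/pi; evaluating from 0 to 1: ∫_{0}^{1} (3 - s) sin(3*pi*s) ds = (2/(3*pi)) - (-1/pi) = 5/(3*pi).
Summing the pieces gives b_3 = 1/(3*pi).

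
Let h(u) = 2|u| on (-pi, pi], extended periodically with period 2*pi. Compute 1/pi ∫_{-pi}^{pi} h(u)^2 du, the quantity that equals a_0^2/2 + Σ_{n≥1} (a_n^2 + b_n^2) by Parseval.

8*pi**2/3

1/pi ∫_{-pi}^{pi} h(u)^2 du = 1/pi · (8*pi**3/3) = 8*pi**2/3.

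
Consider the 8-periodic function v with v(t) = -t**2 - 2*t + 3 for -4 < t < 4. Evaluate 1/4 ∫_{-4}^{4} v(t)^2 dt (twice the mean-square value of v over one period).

1/4 ∫_{-4}^{4} v(t)^2 dt = 1/4 · (5944/15) = 1486/15.

1486/15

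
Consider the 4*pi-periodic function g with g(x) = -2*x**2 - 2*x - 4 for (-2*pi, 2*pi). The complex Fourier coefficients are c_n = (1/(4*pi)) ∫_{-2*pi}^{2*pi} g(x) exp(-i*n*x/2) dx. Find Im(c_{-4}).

Since g is real-valued, Im(c_{-4}) = -(1/(4*pi)) ∫_{-2*pi}^{2*pi} g(x) sin(-2*x) dx = b_{4}/2.
Integrating by parts twice (tabular method), an antiderivative of (-2*x**2 - 2*x - 4) sin(-2*x) is -x**2*cos(2*x) + x*sin(2*x) - x*cos(2*x) + sin(2*x)/2 - 3*cos(2*x)/2; evaluating from -2*pi to 2*pi: ∫_{-2*pi}^{2*pi} (-2*x**2 - 2*x - 4) sin(-2*x) dx = (-4*pi**2 - 2*pi - 3/2) - (-4*pi**2 - 3/2 + 2*pi) = -4*pi.
Hence Im(c_{-4}) = (-1/(4*pi))·(-4*pi) = 1.

1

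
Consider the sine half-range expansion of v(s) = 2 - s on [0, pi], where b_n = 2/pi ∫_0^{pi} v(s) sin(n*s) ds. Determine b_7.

2*(4 - pi)/(7*pi)

b_7 = 2/pi ∫_0^{pi} (2 - s) sin(7*s) ds.
Integrating by parts (boundary term plus one more integral), an antiderivative of (2 - s) sin(7*s) is s*cos(7*s)/7 - sin(7*s)/49 - 2*cos(7*s)/7; evaluating from 0 to pi: ∫_{0}^{pi} (2 - s) sin(7*s) ds = (2/7 - pi/7) - (-2/7) = 4/7 - pi/7.
Hence b_7 = (2/pi)·(4/7 - pi/7) = 2*(4 - pi)/(7*pi).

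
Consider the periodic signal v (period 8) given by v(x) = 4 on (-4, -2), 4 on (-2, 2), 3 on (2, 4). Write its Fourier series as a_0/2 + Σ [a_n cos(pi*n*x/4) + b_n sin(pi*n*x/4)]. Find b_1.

-1/pi

b_1 = 1/4 ∫_{-4}^{4} v(x) sin(pi*x/4) dx.
Split the integral at the breakpoints.
Directly, an antiderivative of (4) sin(pi*x/4) is -16*cos(pi*x/4)/pi; evaluating from -4 to -2: ∫_{-4}^{-2} (4) sin(pi*x/4) dx = (0) - (16/pi) = -16/pi.
Directly, an antiderivative of (4) sin(pi*x/4) is -16*cos(pi*x/4)/pi; evaluating from -2 to 2: ∫_{-2}^{2} (4) sin(pi*x/4) dx = (0) - (0) = 0.
Directly, an antiderivative of (3) sin(pi*x/4) is -12*cos(pi*x/4)/pi; evaluating from 2 to 4: ∫_{2}^{4} (3) sin(pi*x/4) dx = (12/pi) - (0) = 12/pi.
Summing the pieces and multiplying by (1/4) gives b_1 = -1/pi.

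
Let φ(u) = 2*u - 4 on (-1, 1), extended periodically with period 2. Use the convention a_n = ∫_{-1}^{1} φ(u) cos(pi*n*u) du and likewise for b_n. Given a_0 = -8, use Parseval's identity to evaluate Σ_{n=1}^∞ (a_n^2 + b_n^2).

8/3

Parseval: a_0^2/2 + Σ_{n≥1} (a_n^2+b_n^2) = ∫_{-1}^{1} φ(u)^2 du = 104/3.
Subtract a_0^2/2 = 32: Σ (a_n^2+b_n^2) = 8/3.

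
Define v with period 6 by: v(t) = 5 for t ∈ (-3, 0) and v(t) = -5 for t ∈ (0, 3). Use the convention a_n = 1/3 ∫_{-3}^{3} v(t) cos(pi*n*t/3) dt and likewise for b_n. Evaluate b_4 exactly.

0

b_4 = 1/3 ∫_{-3}^{3} v(t) sin(4*pi*t/3) dt.
v is odd and sin(4*pi*t/3) is odd, so the integrand is even and b_4 = 2/3 ∫_0^{3} v(t) sin(4*pi*t/3) dt.
Directly, an antiderivative of (-5) sin(4*pi*t/3) is 15*cos(4*pi*t/3)/(4*pi); evaluating from 0 to 3: ∫_{0}^{3} (-5) sin(4*pi*t/3) dt = (15/(4*pi)) - (15/(4*pi)) = 0.
Hence b_4 = (2/3)·(0) = 0.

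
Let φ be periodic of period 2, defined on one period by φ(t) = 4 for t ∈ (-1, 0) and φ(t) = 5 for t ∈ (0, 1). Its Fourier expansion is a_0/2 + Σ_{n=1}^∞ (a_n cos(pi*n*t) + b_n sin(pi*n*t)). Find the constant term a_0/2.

a_0 = ∫_{-1}^{1} φ(t) dt = 9.
So the constant term a_0/2 = 9/2.

9/2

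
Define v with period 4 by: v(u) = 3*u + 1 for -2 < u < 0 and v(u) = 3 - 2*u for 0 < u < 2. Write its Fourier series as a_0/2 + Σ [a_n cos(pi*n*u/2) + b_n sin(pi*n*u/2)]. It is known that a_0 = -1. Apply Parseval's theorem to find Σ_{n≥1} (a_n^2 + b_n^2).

53/6

Parseval: a_0^2/2 + Σ_{n≥1} (a_n^2+b_n^2) = 1/2 ∫_{-2}^{2} v(u)^2 du = 28/3.
Subtract a_0^2/2 = 1/2: Σ (a_n^2+b_n^2) = 53/6.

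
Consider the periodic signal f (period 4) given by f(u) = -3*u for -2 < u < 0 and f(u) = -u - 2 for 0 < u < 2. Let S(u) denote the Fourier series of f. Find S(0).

-1

At u = 0 the one-sided limits are f(0^-) = 0 and f(0^+) = -2.
By Dirichlet's theorem the series converges to their average, [(0) + (-2)]/2 = -1.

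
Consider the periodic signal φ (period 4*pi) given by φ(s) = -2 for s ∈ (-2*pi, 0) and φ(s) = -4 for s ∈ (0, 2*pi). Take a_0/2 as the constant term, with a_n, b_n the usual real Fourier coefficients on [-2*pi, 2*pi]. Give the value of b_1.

b_1 = (1/(2*pi)) ∫_{-2*pi}^{2*pi} φ(s) sin(s/2) ds.
Split the integral at the breakpoints.
Directly, an antiderivative of (-2) sin(s/2) is 4*cos(s/2); evaluating from -2*pi to 0: ∫_{-2*pi}^{0} (-2) sin(s/2) ds = (4) - (-4) = 8.
Directly, an antiderivative of (-4) sin(s/2) is 8*cos(s/2); evaluating from 0 to 2*pi: ∫_{0}^{2*pi} (-4) sin(s/2) ds = (-8) - (8) = -16.
Summing the pieces and multiplying by (1/(2*pi)) gives b_1 = -4/pi.

-4/pi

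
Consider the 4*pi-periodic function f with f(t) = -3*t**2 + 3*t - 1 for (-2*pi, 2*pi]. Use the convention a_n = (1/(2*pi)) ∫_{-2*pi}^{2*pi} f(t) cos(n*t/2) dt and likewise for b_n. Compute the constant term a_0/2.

a_0 = (1/(2*pi)) ∫_{-2*pi}^{2*pi} f(t) dt = (1/(2*pi)) · (-16*pi**3 - 4*pi) = -8*pi**2 - 2.
So the constant term a_0/2 = -4*pi**2 - 1.

-4*pi**2 - 1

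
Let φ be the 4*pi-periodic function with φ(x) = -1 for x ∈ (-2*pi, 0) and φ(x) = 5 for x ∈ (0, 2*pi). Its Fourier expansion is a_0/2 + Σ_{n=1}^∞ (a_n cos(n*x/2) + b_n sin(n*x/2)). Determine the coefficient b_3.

4/pi

b_3 = (1/(2*pi)) ∫_{-2*pi}^{2*pi} φ(x) sin(3*x/2) dx.
Split the integral at the breakpoints.
Directly, an antiderivative of (-1) sin(3*x/2) is 2*cos(3*x/2)/3; evaluating from -2*pi to 0: ∫_{-2*pi}^{0} (-1) sin(3*x/2) dx = (2/3) - (-2/3) = 4/3.
Directly, an antiderivative of (5) sin(3*x/2) is -10*cos(3*x/2)/3; evaluating from 0 to 2*pi: ∫_{0}^{2*pi} (5) sin(3*x/2) dx = (10/3) - (-10/3) = 20/3.
Summing the pieces and multiplying by (1/(2*pi)) gives b_3 = 4/pi.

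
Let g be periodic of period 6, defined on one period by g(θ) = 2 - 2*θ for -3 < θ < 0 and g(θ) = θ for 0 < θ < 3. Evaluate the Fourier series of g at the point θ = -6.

θ = -6 differs from θ = 0 by -1 full period(s), and the series is 6-periodic.
At θ = 0 the one-sided limits are g(0^-) = 2 and g(0^+) = 0.
By Dirichlet's theorem the series converges to their average, [(2) + (0)]/2 = 1.

1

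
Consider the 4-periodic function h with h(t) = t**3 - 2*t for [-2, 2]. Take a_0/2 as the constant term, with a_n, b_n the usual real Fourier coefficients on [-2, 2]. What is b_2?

b_2 = 1/2 ∫_{-2}^{2} h(t) sin(pi*t) dt.
h is odd and sin(pi*t) is odd, so the integrand is even and b_2 = ∫_0^{2} h(t) sin(pi*t) dt.
Integrating by parts three times (tabular method), an antiderivative of (t**3 - 2*t) sin(pi*t) is -t**3*cos(pi*t)/pi + 3*t**2*sin(pi*t)/pi**2 + 6*t*cos(pi*t)/pi**3 + 2*t*cos(pi*t)/pi - 2*sin(pi*t)/pi**2 - 6*sin(pi*t)/pi**4; evaluating from 0 to 2: ∫_{0}^{2} (t**3 - 2*t) sin(pi*t) dt = (-4/pi + 12/pi**3) - (0) = -4/pi + 12/pi**3.
Hence b_2 = -4/pi + 12/pi**3.

-4/pi + 12/pi**3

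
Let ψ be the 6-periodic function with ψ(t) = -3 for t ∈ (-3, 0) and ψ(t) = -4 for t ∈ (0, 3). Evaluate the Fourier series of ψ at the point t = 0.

At t = 0 the one-sided limits are ψ(0^-) = -3 and ψ(0^+) = -4.
By Dirichlet's theorem the series converges to their average, [(-3) + (-4)]/2 = -7/2.

-7/2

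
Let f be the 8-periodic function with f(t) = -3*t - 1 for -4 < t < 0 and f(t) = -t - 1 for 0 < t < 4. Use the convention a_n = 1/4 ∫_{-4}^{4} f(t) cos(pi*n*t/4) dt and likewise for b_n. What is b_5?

b_5 = 1/4 ∫_{-4}^{4} f(t) sin(5*pi*t/4) dt.
Split the integral at the breakpoints.
Integrating by parts (boundary term plus one more integral), an antiderivative of (-3*t - 1) sin(5*pi*t/4) is 12*t*cos(5*pi*t/4)/(5*pi) - 48*sin(5*pi*t/4)/(25*pi**2) + 4*cos(5*pi*t/4)/(5*pi); evaluating from -4 to 0: ∫_{-4}^{0} (-3*t - 1) sin(5*pi*t/4) dt = (4/(5*pi)) - (44/(5*pi)) = -8/pi.
Integrating by parts (boundary term plus one more integral), an antiderivative of (-t - 1) sin(5*pi*t/4) is 4*t*cos(5*pi*t/4)/(5*pi) - 16*sin(5*pi*t/4)/(25*pi**2) + 4*cos(5*pi*t/4)/(5*pi); evaluating from 0 to 4: ∫_{0}^{4} (-t - 1) sin(5*pi*t/4) dt = (-4/pi) - (4/(5*pi)) = -24/(5*pi).
Summing the pieces and multiplying by (1/4) gives b_5 = -16/(5*pi).

-16/(5*pi)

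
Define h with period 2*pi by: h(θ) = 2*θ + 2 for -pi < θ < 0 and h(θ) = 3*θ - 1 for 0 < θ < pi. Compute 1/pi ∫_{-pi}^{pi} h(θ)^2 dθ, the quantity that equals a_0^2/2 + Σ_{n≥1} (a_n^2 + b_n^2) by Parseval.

1/pi ∫_{-pi}^{pi} h(θ)^2 dθ = 1/pi · (pi*(-21*pi + 15 + 13*pi**2)/3) = -7*pi + 5 + 13*pi**2/3.

-7*pi + 5 + 13*pi**2/3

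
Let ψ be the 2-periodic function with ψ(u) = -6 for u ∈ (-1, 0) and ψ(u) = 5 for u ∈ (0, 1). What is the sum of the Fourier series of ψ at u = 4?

u = 4 differs from u = 0 by 2 full period(s), and the series is 2-periodic.
At u = 0 the one-sided limits are ψ(0^-) = -6 and ψ(0^+) = 5.
By Dirichlet's theorem the series converges to their average, [(-6) + (5)]/2 = -1/2.

-1/2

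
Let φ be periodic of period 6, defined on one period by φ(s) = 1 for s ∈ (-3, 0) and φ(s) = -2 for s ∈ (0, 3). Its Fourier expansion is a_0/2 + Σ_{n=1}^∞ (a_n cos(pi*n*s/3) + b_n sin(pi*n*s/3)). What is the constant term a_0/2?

-1/2

a_0 = 1/3 ∫_{-3}^{3} φ(s) ds = 1/3 · (-3) = -1.
So the constant term a_0/2 = -1/2.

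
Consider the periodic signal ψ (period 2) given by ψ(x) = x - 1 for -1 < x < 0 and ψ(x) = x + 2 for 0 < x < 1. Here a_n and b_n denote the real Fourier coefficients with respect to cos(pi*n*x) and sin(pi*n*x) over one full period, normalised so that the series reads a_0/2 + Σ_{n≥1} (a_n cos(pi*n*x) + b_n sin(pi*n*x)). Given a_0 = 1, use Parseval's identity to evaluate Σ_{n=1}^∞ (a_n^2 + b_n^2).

49/6

Parseval: a_0^2/2 + Σ_{n≥1} (a_n^2+b_n^2) = ∫_{-1}^{1} ψ(x)^2 dx = 26/3.
Subtract a_0^2/2 = 1/2: Σ (a_n^2+b_n^2) = 49/6.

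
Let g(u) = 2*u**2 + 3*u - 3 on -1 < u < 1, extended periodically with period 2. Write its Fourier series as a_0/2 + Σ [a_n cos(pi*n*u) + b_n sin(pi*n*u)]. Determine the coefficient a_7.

a_7 = ∫_{-1}^{1} g(u) cos(7*pi*u) du.
Integrating by parts twice (tabular method), an antiderivative of (2*u**2 + 3*u - 3) cos(7*pi*u) is 2*u**2*sin(7*pi*u)/(7*pi) + 3*u*sin(7*pi*u)/(7*pi) + 4*u*cos(7*pi*u)/(49*pi**2) - 3*sin(7*pi*u)/(7*pi) - 4*sin(7*pi*u)/(343*pi**3) + 3*cos(7*pi*u)/(49*pi**2); evaluating from -1 to 1: ∫_{-1}^{1} (2*u**2 + 3*u - 3) cos(7*pi*u) du = (-1/(7*pi**2)) - (1/(49*pi**2)) = -8/(49*pi**2).
Hence a_7 = -8/(49*pi**2).

-8/(49*pi**2)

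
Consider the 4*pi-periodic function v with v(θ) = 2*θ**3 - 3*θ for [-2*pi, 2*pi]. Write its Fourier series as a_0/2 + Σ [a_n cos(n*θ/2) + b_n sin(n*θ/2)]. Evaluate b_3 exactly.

b_3 = (1/(2*pi)) ∫_{-2*pi}^{2*pi} v(θ) sin(3*θ/2) dθ.
v is odd and sin(3*θ/2) is odd, so the integrand is even and b_3 = 1/pi ∫_0^{2*pi} v(θ) sin(3*θ/2) dθ.
Integrating by parts three times (tabular method), an antiderivative of (2*θ**3 - 3*θ) sin(3*θ/2) is -4*θ**3*cos(3*θ/2)/3 + 8*θ**2*sin(3*θ/2)/3 + 50*θ*cos(3*θ/2)/9 - 100*sin(3*θ/2)/27; evaluating from 0 to 2*pi: ∫_{0}^{2*pi} (2*θ**3 - 3*θ) sin(3*θ/2) dθ = (4*pi*(-25 + 24*pi**2)/9) - (0) = 4*pi*(-25 + 24*pi**2)/9.
Hence b_3 = (1/pi)·(4*pi*(-25 + 24*pi**2)/9) = -100/9 + 32*pi**2/3.

-100/9 + 32*pi**2/3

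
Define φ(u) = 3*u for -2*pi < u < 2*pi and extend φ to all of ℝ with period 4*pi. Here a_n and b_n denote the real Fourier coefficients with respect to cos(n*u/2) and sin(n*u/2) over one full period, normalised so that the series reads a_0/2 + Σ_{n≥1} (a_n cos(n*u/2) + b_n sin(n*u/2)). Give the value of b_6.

-2

b_6 = (1/(2*pi)) ∫_{-2*pi}^{2*pi} φ(u) sin(3*u) du.
φ is odd and sin(3*u) is odd, so the integrand is even and b_6 = 1/pi ∫_0^{2*pi} φ(u) sin(3*u) du.
Integrating by parts (boundary term plus one more integral), an antiderivative of (3*u) sin(3*u) is -u*cos(3*u) + sin(3*u)/3; evaluating from 0 to 2*pi: ∫_{0}^{2*pi} (3*u) sin(3*u) du = (-2*pi) - (0) = -2*pi.
Hence b_6 = (1/pi)·(-2*pi) = -2.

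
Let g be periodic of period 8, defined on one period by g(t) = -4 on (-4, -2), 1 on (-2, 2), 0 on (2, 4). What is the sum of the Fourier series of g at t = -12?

-2

t = -12 differs from t = 4 by -2 full period(s), and the series is 8-periodic.
At t = 4 the one-sided limits are g(4^-) = 0 and g(4^+) = -4.
By Dirichlet's theorem the series converges to their average, [(0) + (-4)]/2 = -2.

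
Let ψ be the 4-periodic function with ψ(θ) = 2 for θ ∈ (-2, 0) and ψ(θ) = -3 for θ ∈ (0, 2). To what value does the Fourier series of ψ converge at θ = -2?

-1/2

At θ = -2 the one-sided limits are ψ(-2^-) = -3 and ψ(-2^+) = 2.
By Dirichlet's theorem the series converges to their average, [(-3) + (2)]/2 = -1/2.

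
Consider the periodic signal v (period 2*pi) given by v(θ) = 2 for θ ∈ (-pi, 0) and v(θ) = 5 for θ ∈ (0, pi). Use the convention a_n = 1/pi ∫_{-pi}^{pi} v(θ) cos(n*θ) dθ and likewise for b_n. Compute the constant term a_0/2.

a_0 = 1/pi ∫_{-pi}^{pi} v(θ) dθ = 1/pi · (7*pi) = 7.
So the constant term a_0/2 = 7/2.

7/2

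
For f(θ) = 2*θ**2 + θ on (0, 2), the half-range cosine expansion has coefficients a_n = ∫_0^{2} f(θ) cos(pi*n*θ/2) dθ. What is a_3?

a_3 = ∫_0^{2} (2*θ**2 + θ) cos(3*pi*θ/2) dθ.
Integrating by parts twice (tabular method), an antiderivative of (2*θ**2 + θ) cos(3*pi*θ/2) is 4*θ**2*sin(3*pi*θ/2)/(3*pi) + 2*θ*sin(3*pi*θ/2)/(3*pi) + 16*θ*cos(3*pi*θ/2)/(9*pi**2) - 32*sin(3*pi*θ/2)/(27*pi**3) + 4*cos(3*pi*θ/2)/(9*pi**2); evaluating from 0 to 2: ∫_{0}^{2} (2*θ**2 + θ) cos(3*pi*θ/2) dθ = (-4/pi**2) - (4/(9*pi**2)) = -40/(9*pi**2).
Hence a_3 = -40/(9*pi**2).

-40/(9*pi**2)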